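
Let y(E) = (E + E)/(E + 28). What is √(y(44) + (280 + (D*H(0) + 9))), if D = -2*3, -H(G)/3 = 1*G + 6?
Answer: 16*√14/3 ≈ 19.956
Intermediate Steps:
H(G) = -18 - 3*G (H(G) = -3*(1*G + 6) = -3*(G + 6) = -3*(6 + G) = -18 - 3*G)
y(E) = 2*E/(28 + E) (y(E) = (2*E)/(28 + E) = 2*E/(28 + E))
D = -6
√(y(44) + (280 + (D*H(0) + 9))) = √(2*44/(28 + 44) + (280 + (-6*(-18 - 3*0) + 9))) = √(2*44/72 + (280 + (-6*(-18 + 0) + 9))) = √(2*44*(1/72) + (280 + (-6*(-18) + 9))) = √(11/9 + (280 + (108 + 9))) = √(11/9 + (280 + 117)) = √(11/9 + 397) = √(3584/9) = 16*√14/3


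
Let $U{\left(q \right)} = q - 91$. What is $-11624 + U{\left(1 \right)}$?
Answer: $-11714$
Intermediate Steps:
$U{\left(q \right)} = -91 + q$ ($U{\left(q \right)} = q - 91 = -91 + q$)
$-11624 + U{\left(1 \right)} = -11624 + \left(-91 + 1\right) = -11624 - 90 = -11714$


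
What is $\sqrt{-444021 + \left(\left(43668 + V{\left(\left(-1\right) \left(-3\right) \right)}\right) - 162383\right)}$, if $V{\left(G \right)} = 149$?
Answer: $i \sqrt{562587} \approx 750.06 i$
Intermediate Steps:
$\sqrt{-444021 + \left(\left(43668 + V{\left(\left(-1\right) \left(-3\right) \right)}\right) - 162383\right)} = \sqrt{-444021 + \left(\left(43668 + 149\right) - 162383\right)} = \sqrt{-444021 + \left(43817 - 162383\right)} = \sqrt{-444021 - 118566} = \sqrt{-562587} = i \sqrt{562587}$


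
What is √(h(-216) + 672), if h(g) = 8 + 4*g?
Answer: 2*I*√46 ≈ 13.565*I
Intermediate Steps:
√(h(-216) + 672) = √((8 + 4*(-216)) + 672) = √((8 - 864) + 672) = √(-856 + 672) = √(-184) = 2*I*√46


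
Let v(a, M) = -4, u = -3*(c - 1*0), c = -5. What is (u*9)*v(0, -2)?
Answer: -540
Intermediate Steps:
u = 15 (u = -3*(-5 - 1*0) = -3*(-5 + 0) = -3*(-5) = 15)
(u*9)*v(0, -2) = (15*9)*(-4) = 135*(-4) = -540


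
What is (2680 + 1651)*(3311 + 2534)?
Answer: 25314695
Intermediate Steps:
(2680 + 1651)*(3311 + 2534) = 4331*5845 = 25314695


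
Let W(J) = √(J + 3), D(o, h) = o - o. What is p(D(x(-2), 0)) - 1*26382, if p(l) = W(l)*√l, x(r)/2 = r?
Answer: -26382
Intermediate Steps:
x(r) = 2*r
D(o, h) = 0
W(J) = √(3 + J)
p(l) = √l*√(3 + l) (p(l) = √(3 + l)*√l = √l*√(3 + l))
p(D(x(-2), 0)) - 1*26382 = √0*√(3 + 0) - 1*26382 = 0*√3 - 26382 = 0 - 26382 = -26382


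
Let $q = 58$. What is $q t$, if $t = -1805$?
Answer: $-104690$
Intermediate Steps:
$q t = 58 \left(-1805\right) = -104690$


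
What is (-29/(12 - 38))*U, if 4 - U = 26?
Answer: -319/13 ≈ -24.538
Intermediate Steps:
U = -22 (U = 4 - 1*26 = 4 - 26 = -22)
(-29/(12 - 38))*U = (-29/(12 - 38))*(-22) = (-29/(-26))*(-22) = -1/26*(-29)*(-22) = (29/26)*(-22) = -319/13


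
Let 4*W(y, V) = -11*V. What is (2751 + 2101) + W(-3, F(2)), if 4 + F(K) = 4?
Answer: 4852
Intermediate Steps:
F(K) = 0 (F(K) = -4 + 4 = 0)
W(y, V) = -11*V/4 (W(y, V) = (-11*V)/4 = -11*V/4)
(2751 + 2101) + W(-3, F(2)) = (2751 + 2101) - 11/4*0 = 4852 + 0 = 4852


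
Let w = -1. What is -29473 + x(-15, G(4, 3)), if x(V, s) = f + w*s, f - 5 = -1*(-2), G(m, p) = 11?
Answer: -29477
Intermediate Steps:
f = 7 (f = 5 - 1*(-2) = 5 + 2 = 7)
x(V, s) = 7 - s
-29473 + x(-15, G(4, 3)) = -29473 + (7 - 1*11) = -29473 + (7 - 11) = -29473 - 4 = -29477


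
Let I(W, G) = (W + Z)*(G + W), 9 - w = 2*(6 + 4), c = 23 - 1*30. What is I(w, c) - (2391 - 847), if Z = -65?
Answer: -176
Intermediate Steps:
c = -7 (c = 23 - 30 = -7)
w = -11 (w = 9 - 2*(6 + 4) = 9 - 2*10 = 9 - 1*20 = 9 - 20 = -11)
I(W, G) = (-65 + W)*(G + W) (I(W, G) = (W - 65)*(G + W) = (-65 + W)*(G + W))
I(w, c) - (2391 - 847) = ((-11)² - 65*(-7) - 65*(-11) - 7*(-11)) - (2391 - 847) = (121 + 455 + 715 + 77) - 1*1544 = 1368 - 1544 = -176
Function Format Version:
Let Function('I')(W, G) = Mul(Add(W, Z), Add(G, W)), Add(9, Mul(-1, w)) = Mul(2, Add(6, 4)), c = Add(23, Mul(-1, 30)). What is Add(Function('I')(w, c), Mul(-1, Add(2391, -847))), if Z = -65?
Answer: -176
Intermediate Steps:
c = -7 (c = Add(23, -30) = -7)
w = -11 (w = Add(9, Mul(-1, Mul(2, Add(6, 4)))) = Add(9, Mul(-1, Mul(2, 10))) = Add(9, Mul(-1, 20)) = Add(9, -20) = -11)
Function('I')(W, G) = Mul(Add(-65, W), Add(G, W)) (Function('I')(W, G) = Mul(Add(W, -65), Add(G, W)) = Mul(Add(-65, W), Add(G, W)))
Add(Function('I')(w, c), Mul(-1, Add(2391, -847))) = Add(Add(Pow(-11, 2), Mul(-65, -7), Mul(-65, -11), Mul(-7, -11)), Mul(-1, Add(2391, -847))) = Add(Add(121, 455, 715, 77), Mul(-1, 1544)) = Add(1368, -1544) = -176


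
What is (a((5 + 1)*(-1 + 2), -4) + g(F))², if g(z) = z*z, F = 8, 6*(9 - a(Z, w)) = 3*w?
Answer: 5625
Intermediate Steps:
a(Z, w) = 9 - w/2
g(z) = z²
(a((5 + 1)*(-1 + 2), -4) + g(F))² = ((9 - ½*(-4)) + 8²)² = ((9 + 2) + 64)² = (11 + 64)² = 75² = 5625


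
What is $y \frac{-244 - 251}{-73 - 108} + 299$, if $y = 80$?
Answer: $\frac{93719}{181} \approx 517.78$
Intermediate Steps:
$y \frac{-244 - 251}{-73 - 108} + 299 = 80 \frac{-244 - 251}{-73 - 108} + 299 = 80 \left(- \frac{495}{-181}\right) + 299 = 80 \left(\left(-495\right) \left(- \frac{1}{181}\right)\right) + 299 = 80 \cdot \frac{495}{181} + 299 = \frac{39600}{181} + 299 = \frac{93719}{181}$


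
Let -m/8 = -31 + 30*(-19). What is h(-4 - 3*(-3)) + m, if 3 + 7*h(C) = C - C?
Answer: 33653/7 ≈ 4807.6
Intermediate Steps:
h(C) = -3/7 (h(C) = -3/7 + (C - C)/7 = -3/7 + (⅐)*0 = -3/7 + 0 = -3/7)
m = 4808 (m = -8*(-31 + 30*(-19)) = -8*(-31 - 570) = -8*(-601) = 4808)
h(-4 - 3*(-3)) + m = -3/7 + 4808 = 33653/7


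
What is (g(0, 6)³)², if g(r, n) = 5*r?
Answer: 0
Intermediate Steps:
(g(0, 6)³)² = ((5*0)³)² = (0³)² = 0² = 0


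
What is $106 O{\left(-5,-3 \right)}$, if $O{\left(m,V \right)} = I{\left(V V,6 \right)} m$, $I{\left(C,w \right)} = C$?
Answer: $-4770$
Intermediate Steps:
$O{\left(m,V \right)} = m V^{2}$ ($O{\left(m,V \right)} = V V m = V^{2} m = m V^{2}$)
$106 O{\left(-5,-3 \right)} = 106 \left(- 5 \left(-3\right)^{2}\right) = 106 \left(\left(-5\right) 9\right) = 106 \left(-45\right) = -4770$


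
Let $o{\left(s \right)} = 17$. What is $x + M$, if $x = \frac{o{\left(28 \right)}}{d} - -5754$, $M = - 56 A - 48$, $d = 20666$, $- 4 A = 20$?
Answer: $\frac{123706693}{20666} \approx 5986.0$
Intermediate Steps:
$A = -5$ ($A = \left(- \frac{1}{4}\right) 20 = -5$)
$M = 232$ ($M = \left(-56\right) \left(-5\right) - 48 = 280 - 48 = 232$)
$x = \frac{118912181}{20666}$ ($x = \frac{17}{20666} - -5754 = 17 \cdot \frac{1}{20666} + 5754 = \frac{17}{20666} + 5754 = \frac{118912181}{20666} \approx 5754.0$)
$x + M = \frac{118912181}{20666} + 232 = \frac{123706693}{20666}$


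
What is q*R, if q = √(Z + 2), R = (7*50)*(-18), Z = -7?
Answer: -6300*I*√5 ≈ -14087.0*I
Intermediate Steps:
R = -6300 (R = 350*(-18) = -6300)
q = I*√5 (q = √(-7 + 2) = √(-5) = I*√5 ≈ 2.2361*I)
q*R = (I*√5)*(-6300) = -6300*I*√5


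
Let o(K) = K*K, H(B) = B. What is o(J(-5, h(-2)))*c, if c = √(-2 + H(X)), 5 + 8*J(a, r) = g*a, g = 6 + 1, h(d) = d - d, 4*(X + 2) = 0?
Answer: 50*I ≈ 50.0*I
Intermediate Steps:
X = -2 (X = -2 + (¼)*0 = -2 + 0 = -2)
h(d) = 0
g = 7
J(a, r) = -5/8 + 7*a/8 (J(a, r) = -5/8 + (7*a)/8 = -5/8 + 7*a/8)
o(K) = K²
c = 2*I (c = √(-2 - 2) = √(-4) = 2*I ≈ 2.0*I)
o(J(-5, h(-2)))*c = (-5/8 + (7/8)*(-5))²*(2*I) = (-5/8 - 35/8)²*(2*I) = (-5)²*(2*I) = 25*(2*I) = 50*I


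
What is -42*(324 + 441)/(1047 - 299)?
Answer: -945/22 ≈ -42.955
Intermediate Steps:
-42*(324 + 441)/(1047 - 299) = -32130/748 = -42*45/44 = -945/22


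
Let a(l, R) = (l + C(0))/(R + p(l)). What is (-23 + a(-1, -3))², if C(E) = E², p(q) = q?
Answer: 8281/16 ≈ 517.56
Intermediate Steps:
a(l, R) = l/(R + l) (a(l, R) = (l + 0²)/(R + l) = (l + 0)/(R + l) = l/(R + l))
(-23 + a(-1, -3))² = (-23 - 1/(-3 - 1))² = (-23 - 1/(-4))² = (-23 - 1*(-¼))² = (-23 + ¼)² = (-91/4)² = 8281/16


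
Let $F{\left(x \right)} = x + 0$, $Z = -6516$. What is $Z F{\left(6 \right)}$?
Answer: $-39096$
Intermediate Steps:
$F{\left(x \right)} = x$
$Z F{\left(6 \right)} = \left(-6516\right) 6 = -39096$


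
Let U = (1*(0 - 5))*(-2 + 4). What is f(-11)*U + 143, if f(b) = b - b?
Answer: 143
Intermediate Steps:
f(b) = 0
U = -10 (U = (1*(-5))*2 = -5*2 = -10)
f(-11)*U + 143 = 0*(-10) + 143 = 0 + 143 = 143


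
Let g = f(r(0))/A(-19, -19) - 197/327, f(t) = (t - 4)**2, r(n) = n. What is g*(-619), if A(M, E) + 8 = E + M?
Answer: 4423993/7521 ≈ 588.22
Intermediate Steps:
A(M, E) = -8 + E + M (A(M, E) = -8 + (E + M) = -8 + E + M)
f(t) = (-4 + t)**2
g = -7147/7521 (g = (-4 + 0)**2/(-8 - 19 - 19) - 197/327 = (-4)**2/(-46) - 197*1/327 = 16*(-1/46) - 197/327 = -8/23 - 197/327 = -7147/7521 ≈ -0.95027)
g*(-619) = -7147/7521*(-619) = 4423993/7521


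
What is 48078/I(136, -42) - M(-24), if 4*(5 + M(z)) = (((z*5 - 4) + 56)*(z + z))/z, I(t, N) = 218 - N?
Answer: 29109/130 ≈ 223.92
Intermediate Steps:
M(z) = 21 + 5*z/2 (M(z) = -5 + ((((z*5 - 4) + 56)*(z + z))/z)/4 = -5 + ((((5*z - 4) + 56)*(2*z))/z)/4 = -5 + ((((-4 + 5*z) + 56)*(2*z))/z)/4 = -5 + (((52 + 5*z)*(2*z))/z)/4 = -5 + ((2*z*(52 + 5*z))/z)/4 = -5 + (104 + 10*z)/4 = -5 + (26 + 5*z/2) = 21 + 5*z/2)
48078/I(136, -42) - M(-24) = 48078/(218 - 1*(-42)) - (21 + (5/2)*(-24)) = 48078/(218 + 42) - (21 - 60) = 48078/260 - 1*(-39) = 48078*(1/260) + 39 = 24039/130 + 39 = 29109/130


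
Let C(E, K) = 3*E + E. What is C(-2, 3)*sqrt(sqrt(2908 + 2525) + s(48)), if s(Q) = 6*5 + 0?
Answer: -8*sqrt(30 + sqrt(5433)) ≈ -81.470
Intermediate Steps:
s(Q) = 30 (s(Q) = 30 + 0 = 30)
C(E, K) = 4*E
C(-2, 3)*sqrt(sqrt(2908 + 2525) + s(48)) = (4*(-2))*sqrt(sqrt(2908 + 2525) + 30) = -8*sqrt(sqrt(5433) + 30) = -8*sqrt(30 + sqrt(5433))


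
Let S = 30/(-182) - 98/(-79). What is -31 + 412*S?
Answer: 2963137/7189 ≈ 412.18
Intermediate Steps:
S = 7733/7189 (S = 30*(-1/182) - 98*(-1/79) = -15/91 + 98/79 = 7733/7189 ≈ 1.0757)
-31 + 412*S = -31 + 412*(7733/7189) = -31 + 3185996/7189 = 2963137/7189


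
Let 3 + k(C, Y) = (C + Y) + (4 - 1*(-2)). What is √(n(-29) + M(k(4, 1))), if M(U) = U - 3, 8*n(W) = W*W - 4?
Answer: √1754/4 ≈ 10.470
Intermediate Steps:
k(C, Y) = 3 + C + Y (k(C, Y) = -3 + ((C + Y) + (4 - 1*(-2))) = -3 + ((C + Y) + (4 + 2)) = -3 + ((C + Y) + 6) = -3 + (6 + C + Y) = 3 + C + Y)
n(W) = -½ + W²/8 (n(W) = (W*W - 4)/8 = (W² - 4)/8 = (-4 + W²)/8 = -½ + W²/8)
M(U) = -3 + U
√(n(-29) + M(k(4, 1))) = √((-½ + (⅛)*(-29)²) + (-3 + (3 + 4 + 1))) = √((-½ + (⅛)*841) + (-3 + 8)) = √((-½ + 841/8) + 5) = √(837/8 + 5) = √(877/8) = √1754/4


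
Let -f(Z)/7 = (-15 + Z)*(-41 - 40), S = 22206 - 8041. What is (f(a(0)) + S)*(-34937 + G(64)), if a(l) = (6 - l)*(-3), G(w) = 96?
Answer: 158387186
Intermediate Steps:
a(l) = -18 + 3*l
S = 14165
f(Z) = -8505 + 567*Z (f(Z) = -7*(-15 + Z)*(-41 - 40) = -7*(-15 + Z)*(-81) = -7*(1215 - 81*Z) = -8505 + 567*Z)
(f(a(0)) + S)*(-34937 + G(64)) = ((-8505 + 567*(-18 + 3*0)) + 14165)*(-34937 + 96) = ((-8505 + 567*(-18 + 0)) + 14165)*(-34841) = ((-8505 + 567*(-18)) + 14165)*(-34841) = ((-8505 - 10206) + 14165)*(-34841) = (-18711 + 14165)*(-34841) = -4546*(-34841) = 158387186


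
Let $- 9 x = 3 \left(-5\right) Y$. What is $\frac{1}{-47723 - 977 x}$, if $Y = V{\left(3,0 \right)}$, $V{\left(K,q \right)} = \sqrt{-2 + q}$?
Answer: $- \frac{429507}{20545089011} + \frac{14655 i \sqrt{2}}{20545089011} \approx -2.0906 \cdot 10^{-5} + 1.0088 \cdot 10^{-6} i$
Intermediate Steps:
$Y = i \sqrt{2}$ ($Y = \sqrt{-2 + 0} = \sqrt{-2} = i \sqrt{2} \approx 1.4142 i$)
$x = \frac{5 i \sqrt{2}}{3}$ ($x = - \frac{3 \left(-5\right) i \sqrt{2}}{9} = - \frac{\left(-15\right) i \sqrt{2}}{9} = \frac{5 i \sqrt{2}}{3} \approx 2.357 i$)
$\frac{1}{-47723 - 977 x} = \frac{1}{-47723 - 977 \frac{5 i \sqrt{2}}{3}} = \frac{1}{-47723 - \frac{4885 i \sqrt{2}}{3}}$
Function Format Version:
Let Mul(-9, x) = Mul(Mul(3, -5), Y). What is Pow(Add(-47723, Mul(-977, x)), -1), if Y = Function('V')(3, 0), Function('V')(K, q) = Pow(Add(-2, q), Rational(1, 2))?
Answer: Add(Rational(-429507, 20545089011), Mul(Rational(14655, 20545089011), I, Pow(2, Rational(1, 2)))) ≈ Add(-2.0906e-5, Mul(1.0088e-6, I))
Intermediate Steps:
Y = Mul(I, Pow(2, Rational(1, 2))) (Y = Pow(Add(-2, 0), Rational(1, 2)) = Pow(-2, Rational(1, 2)) = Mul(I, Pow(2, Rational(1, 2))) ≈ Mul(1.4142, I))
x = Mul(Rational(5, 3), I, Pow(2, Rational(1, 2))) (x = Mul(Rational(-1, 9), Mul(Mul(3, -5), Mul(I, Pow(2, Rational(1, 2))))) = Mul(Rational(-1, 9), Mul(-15, Mul(I, Pow(2, Rational(1, 2))))) = Mul(Rational(-1, 9), Mul(-15, I, Pow(2, Rational(1, 2)))) = Mul(Rational(5, 3), I, Pow(2, Rational(1, 2))) ≈ Mul(2.3570, I))
Pow(Add(-47723, Mul(-977, x)), -1) = Pow(Add(-47723, Mul(-977, Mul(Rational(5, 3), I, Pow(2, Rational(1, 2))))), -1) = Pow(Add(-47723, Mul(Rational(-4885, 3), I, Pow(2, Rational(1, 2)))), -1)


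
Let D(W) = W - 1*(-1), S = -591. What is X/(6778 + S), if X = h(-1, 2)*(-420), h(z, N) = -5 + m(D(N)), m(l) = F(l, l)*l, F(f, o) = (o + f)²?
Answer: -43260/6187 ≈ -6.9921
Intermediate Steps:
F(f, o) = (f + o)²
D(W) = 1 + W (D(W) = W + 1 = 1 + W)
m(l) = 4*l³ (m(l) = (l + l)²*l = (2*l)²*l = (4*l²)*l = 4*l³)
h(z, N) = -5 + 4*(1 + N)³
X = -43260 (X = (-5 + 4*(1 + 2)³)*(-420) = (-5 + 4*3³)*(-420) = (-5 + 4*27)*(-420) = (-5 + 108)*(-420) = 103*(-420) = -43260)
X/(6778 + S) = -43260/(6778 - 591) = -43260/6187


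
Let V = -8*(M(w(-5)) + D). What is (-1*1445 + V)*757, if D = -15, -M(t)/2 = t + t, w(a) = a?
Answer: -1124145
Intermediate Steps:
M(t) = -4*t (M(t) = -2*(t + t) = -4*t)
V = -40 (V = -8*(-4*(-5) - 15) = -8*(20 - 15) = -8*5 = -40)
(-1*1445 + V)*757 = (-1*1445 - 40)*757 = (-1445 - 40)*757 = -1485*757 = -1124145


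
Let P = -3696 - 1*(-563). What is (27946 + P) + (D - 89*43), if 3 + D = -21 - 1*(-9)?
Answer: 20971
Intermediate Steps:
D = -15 (D = -3 + (-21 - 1*(-9)) = -3 + (-21 + 9) = -3 - 12 = -15)
P = -3133 (P = -3696 + 563 = -3133)
(27946 + P) + (D - 89*43) = (27946 - 3133) + (-15 - 89*43) = 24813 + (-15 - 3827) = 24813 - 3842 = 20971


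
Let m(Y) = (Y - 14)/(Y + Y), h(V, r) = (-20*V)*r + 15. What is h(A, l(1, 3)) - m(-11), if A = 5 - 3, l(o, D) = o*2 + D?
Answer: -4095/22 ≈ -186.14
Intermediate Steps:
l(o, D) = D + 2*o (l(o, D) = 2*o + D = D + 2*o)
A = 2
h(V, r) = 15 - 20*V*r (h(V, r) = -20*V*r + 15 = 15 - 20*V*r)
m(Y) = (-14 + Y)/(2*Y) (m(Y) = (-14 + Y)/((2*Y)) = (-14 + Y)*(1/(2*Y)) = (-14 + Y)/(2*Y))
h(A, l(1, 3)) - m(-11) = (15 - 20*2*(3 + 2*1)) - (-14 - 11)/(2*(-11)) = (15 - 20*2*(3 + 2)) - (-1)*(-25)/(2*11) = (15 - 20*2*5) - 1*25/22 = (15 - 200) - 25/22 = -185 - 25/22 = -4095/22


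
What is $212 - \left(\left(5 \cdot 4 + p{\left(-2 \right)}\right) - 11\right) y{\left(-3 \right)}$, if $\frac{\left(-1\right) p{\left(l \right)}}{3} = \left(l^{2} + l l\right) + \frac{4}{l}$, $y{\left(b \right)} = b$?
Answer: $185$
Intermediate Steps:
$p{\left(l \right)} = - \frac{12}{l} - 6 l^{2}$ ($p{\left(l \right)} = - 3 \left(\left(l^{2} + l l\right) + \frac{4}{l}\right) = - 3 \left(\left(l^{2} + l^{2}\right) + \frac{4}{l}\right) = - 3 \left(2 l^{2} + \frac{4}{l}\right) = - \frac{12}{l} - 6 l^{2}$)
$212 - \left(\left(5 \cdot 4 + p{\left(-2 \right)}\right) - 11\right) y{\left(-3 \right)} = 212 - \left(\left(5 \cdot 4 + \frac{6 \left(-2 - \left(-2\right)^{3}\right)}{-2}\right) - 11\right) \left(-3\right) = 212 - \left(\left(20 + 6 \left(- \frac{1}{2}\right) \left(-2 - -8\right)\right) - 11\right) \left(-3\right) = 212 - \left(\left(20 + 6 \left(- \frac{1}{2}\right) \left(-2 + 8\right)\right) - 11\right) \left(-3\right) = 212 - \left(\left(20 + 6 \left(- \frac{1}{2}\right) 6\right) - 11\right) \left(-3\right) = 212 - \left(\left(20 - 18\right) - 11\right) \left(-3\right) = 212 - \left(2 - 11\right) \left(-3\right) = 212 - \left(-9\right) \left(-3\right) = 212 - 27 = 185$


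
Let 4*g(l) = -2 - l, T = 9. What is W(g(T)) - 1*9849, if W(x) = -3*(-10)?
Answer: -9819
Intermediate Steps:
g(l) = -½ - l/4 (g(l) = (-2 - l)/4 = -½ - l/4)
W(x) = 30
W(g(T)) - 1*9849 = 30 - 1*9849 = 30 - 9849 = -9819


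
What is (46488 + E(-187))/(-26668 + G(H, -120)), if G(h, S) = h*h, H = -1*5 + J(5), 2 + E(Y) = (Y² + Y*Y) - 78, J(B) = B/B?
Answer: -19391/4442 ≈ -4.3654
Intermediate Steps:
J(B) = 1
E(Y) = -80 + 2*Y² (E(Y) = -2 + ((Y² + Y*Y) - 78) = -2 + ((Y² + Y²) - 78) = -2 + (2*Y² - 78) = -2 + (-78 + 2*Y²) = -80 + 2*Y²)
H = -4 (H = -1*5 + 1 = -5 + 1 = -4)
G(h, S) = h²
(46488 + E(-187))/(-26668 + G(H, -120)) = (46488 + (-80 + 2*(-187)²))/(-26668 + (-4)²) = (46488 + (-80 + 2*34969))/(-26668 + 16) = (46488 + (-80 + 69938))/(-26652) = (46488 + 69858)*(-1/26652) = 116346*(-1/26652) = -19391/4442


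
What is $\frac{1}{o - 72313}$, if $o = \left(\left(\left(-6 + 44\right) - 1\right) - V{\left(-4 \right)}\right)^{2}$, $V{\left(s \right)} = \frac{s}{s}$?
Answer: $- \frac{1}{71017} \approx -1.4081 \cdot 10^{-5}$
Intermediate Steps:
$V{\left(s \right)} = 1$
$o = 1296$ ($o = \left(\left(\left(-6 + 44\right) - 1\right) - 1\right)^{2} = \left(\left(38 - 1\right) - 1\right)^{2} = \left(37 - 1\right)^{2} = 36^{2} = 1296$)
$\frac{1}{o - 72313} = \frac{1}{1296 - 72313} = \frac{1}{-71017} = - \frac{1}{71017}$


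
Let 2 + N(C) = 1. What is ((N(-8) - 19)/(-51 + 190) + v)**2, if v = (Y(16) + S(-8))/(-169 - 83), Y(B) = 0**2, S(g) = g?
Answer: 964324/76685049 ≈ 0.012575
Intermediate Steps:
Y(B) = 0
N(C) = -1 (N(C) = -2 + 1 = -1)
v = 2/63 (v = (0 - 8)/(-169 - 83) = -8/(-252) = -8*(-1/252) = 2/63 ≈ 0.031746)
((N(-8) - 19)/(-51 + 190) + v)**2 = ((-1 - 19)/(-51 + 190) + 2/63)**2 = (-20/139 + 2/63)**2 = (-982/8757)**2 = 964324/76685049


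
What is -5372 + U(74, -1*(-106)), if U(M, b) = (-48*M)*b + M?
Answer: -381810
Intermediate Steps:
U(M, b) = M - 48*M*b (U(M, b) = -48*M*b + M = M - 48*M*b)
-5372 + U(74, -1*(-106)) = -5372 + 74*(1 - (-48)*(-106)) = -5372 + 74*(1 - 48*106) = -5372 + 74*(1 - 5088) = -5372 + 74*(-5087) = -5372 - 376438 = -381810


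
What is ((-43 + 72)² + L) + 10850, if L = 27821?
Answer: 39512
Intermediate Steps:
((-43 + 72)² + L) + 10850 = ((-43 + 72)² + 27821) + 10850 = (29² + 27821) + 10850 = (841 + 27821) + 10850 = 28662 + 10850 = 39512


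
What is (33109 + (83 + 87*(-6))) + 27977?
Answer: 60647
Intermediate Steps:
(33109 + (83 + 87*(-6))) + 27977 = (33109 + (83 - 522)) + 27977 = (33109 - 439) + 27977 = 32670 + 27977 = 60647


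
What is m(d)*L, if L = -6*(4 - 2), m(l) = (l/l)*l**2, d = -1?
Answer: -12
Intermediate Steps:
m(l) = l**2 (m(l) = 1*l**2 = l**2)
L = -12 (L = -6*2 = -12)
m(d)*L = (-1)**2*(-12) = 1*(-12) = -12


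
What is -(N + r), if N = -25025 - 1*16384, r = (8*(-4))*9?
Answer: 41697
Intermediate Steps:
r = -288 (r = -32*9 = -288)
N = -41409 (N = -25025 - 16384 = -41409)
-(N + r) = -(-41409 - 288) = -1*(-41697) = 41697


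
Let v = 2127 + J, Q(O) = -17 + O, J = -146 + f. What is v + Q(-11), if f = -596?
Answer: 1357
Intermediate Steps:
J = -742 (J = -146 - 596 = -742)
v = 1385 (v = 2127 - 742 = 1385)
v + Q(-11) = 1385 + (-17 - 11) = 1385 - 28 = 1357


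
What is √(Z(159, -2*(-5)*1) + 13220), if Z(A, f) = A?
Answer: √13379 ≈ 115.67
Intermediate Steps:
√(Z(159, -2*(-5)*1) + 13220) = √(159 + 13220) = √13379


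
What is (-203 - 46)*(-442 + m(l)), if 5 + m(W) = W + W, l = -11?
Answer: 116781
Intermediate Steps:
m(W) = -5 + 2*W (m(W) = -5 + (W + W) = -5 + 2*W)
(-203 - 46)*(-442 + m(l)) = (-203 - 46)*(-442 + (-5 + 2*(-11))) = -249*(-442 + (-5 - 22)) = -249*(-442 - 27) = -249*(-469) = 116781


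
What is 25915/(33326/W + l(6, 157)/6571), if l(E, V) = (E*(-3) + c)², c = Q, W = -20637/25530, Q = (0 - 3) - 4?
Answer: -234281494347/372711858617 ≈ -0.62859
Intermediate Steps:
Q = -7 (Q = -3 - 4 = -7)
W = -6879/8510 (W = -20637*1/25530 = -6879/8510 ≈ -0.80834)
c = -7
l(E, V) = (-7 - 3*E)² (l(E, V) = (E*(-3) - 7)² = (-3*E - 7)² = (-7 - 3*E)²)
25915/(33326/W + l(6, 157)/6571) = 25915/(33326/(-6879/8510) + (7 + 3*6)²/6571) = 25915/(33326*(-8510/6879) + (7 + 18)²*(1/6571)) = 25915/(-283604260/6879 + 25²*(1/6571)) = 25915/(-283604260/6879 + 625*(1/6571)) = 25915/(-283604260/6879 + 625/6571) = 25915/(-1863559293085/45201909) = 25915*(-45201909/1863559293085) = -234281494347/372711858617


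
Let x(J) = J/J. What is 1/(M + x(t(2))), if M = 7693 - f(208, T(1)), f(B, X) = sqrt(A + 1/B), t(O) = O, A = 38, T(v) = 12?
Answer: 1600352/12313100383 + 4*sqrt(102765)/12313100383 ≈ 0.00013008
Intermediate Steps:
x(J) = 1
f(B, X) = sqrt(38 + 1/B)
M = 7693 - sqrt(102765)/52 (M = 7693 - sqrt(38 + 1/208) = 7693 - sqrt(7905/208) = 7693 - sqrt(102765)/52 ≈ 7686.8)
1/(M + x(t(2))) = 1/((7693 - sqrt(102765)/52) + 1) = 1/(7694 - sqrt(102765)/52)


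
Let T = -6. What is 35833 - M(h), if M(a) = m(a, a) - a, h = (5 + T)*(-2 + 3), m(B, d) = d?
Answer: 35833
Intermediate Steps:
h = -1 (h = (5 - 6)*(-2 + 3) = -1*1 = -1)
M(a) = 0 (M(a) = a - a = 0)
35833 - M(h) = 35833 - 1*0 = 35833 + 0 = 35833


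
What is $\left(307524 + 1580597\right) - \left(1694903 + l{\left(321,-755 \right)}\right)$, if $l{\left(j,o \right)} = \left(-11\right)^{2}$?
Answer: $193097$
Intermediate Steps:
$l{\left(j,o \right)} = 121$
$\left(307524 + 1580597\right) - \left(1694903 + l{\left(321,-755 \right)}\right) = \left(307524 + 1580597\right) - 1695024 = 1888121 - 1695024 = 193097$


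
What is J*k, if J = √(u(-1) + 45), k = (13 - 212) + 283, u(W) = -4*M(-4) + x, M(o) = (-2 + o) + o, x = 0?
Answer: 84*√85 ≈ 774.44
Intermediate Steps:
M(o) = -2 + 2*o
u(W) = 40 (u(W) = -4*(-2 + 2*(-4)) + 0 = -4*(-2 - 8) + 0 = -4*(-10) + 0 = 40 + 0 = 40)
k = 84 (k = -199 + 283 = 84)
J = √85 (J = √(40 + 45) = √85 ≈ 9.2195)
J*k = √85*84 = 84*√85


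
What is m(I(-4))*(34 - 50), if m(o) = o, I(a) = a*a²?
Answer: 1024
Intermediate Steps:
I(a) = a³
m(I(-4))*(34 - 50) = (-4)³*(34 - 50) = -64*(-16) = 1024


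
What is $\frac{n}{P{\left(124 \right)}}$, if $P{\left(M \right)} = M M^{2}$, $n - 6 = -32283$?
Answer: $- \frac{32277}{1906624} \approx -0.016929$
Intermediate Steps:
$n = -32277$ ($n = 6 - 32283 = -32277$)
$P{\left(M \right)} = M^{3}$
$\frac{n}{P{\left(124 \right)}} = - \frac{32277}{124^{3}} = - \frac{32277}{1906624}$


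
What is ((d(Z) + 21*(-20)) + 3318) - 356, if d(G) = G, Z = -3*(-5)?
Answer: 2557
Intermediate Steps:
Z = 15
((d(Z) + 21*(-20)) + 3318) - 356 = ((15 + 21*(-20)) + 3318) - 356 = ((15 - 420) + 3318) - 356 = (-405 + 3318) - 356 = 2913 - 356 = 2557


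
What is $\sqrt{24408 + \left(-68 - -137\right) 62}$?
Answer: $\sqrt{28686} \approx 169.37$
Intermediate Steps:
$\sqrt{24408 + \left(-68 - -137\right) 62} = \sqrt{24408 + \left(-68 + 137\right) 62} = \sqrt{24408 + 69 \cdot 62} = \sqrt{24408 + 4278} = \sqrt{28686}$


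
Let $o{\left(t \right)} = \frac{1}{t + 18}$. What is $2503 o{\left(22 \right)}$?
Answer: $\frac{2503}{40} \approx 62.575$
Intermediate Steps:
$o{\left(t \right)} = \frac{1}{18 + t}$
$2503 o{\left(22 \right)} = \frac{2503}{18 + 22} = \frac{2503}{40}$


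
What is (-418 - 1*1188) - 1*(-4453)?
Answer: 2847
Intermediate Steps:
(-418 - 1*1188) - 1*(-4453) = (-418 - 1188) + 4453 = -1606 + 4453 = 2847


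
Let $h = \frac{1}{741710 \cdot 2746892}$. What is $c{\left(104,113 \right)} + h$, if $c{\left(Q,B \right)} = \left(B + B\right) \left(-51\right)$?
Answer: $- \frac{23483040880078319}{2037397265320} \approx -11526.0$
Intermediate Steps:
$c{\left(Q,B \right)} = - 102 B$ ($c{\left(Q,B \right)} = 2 B \left(-51\right) = - 102 B$)
$h = \frac{1}{2037397265320}$ ($h = \frac{1}{741710} \cdot \frac{1}{2746892} = \frac{1}{2037397265320} \approx 4.9082 \cdot 10^{-13}$)
$c{\left(104,113 \right)} + h = \left(-102\right) 113 + \frac{1}{2037397265320} = -11526 + \frac{1}{2037397265320} = - \frac{23483040880078319}{2037397265320}$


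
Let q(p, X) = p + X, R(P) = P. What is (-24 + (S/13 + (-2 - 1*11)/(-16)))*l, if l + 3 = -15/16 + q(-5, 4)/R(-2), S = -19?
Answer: 281985/3328 ≈ 84.731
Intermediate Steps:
q(p, X) = X + p
l = -55/16 (l = -3 + (-15/16 + (4 - 5)/(-2)) = -3 + (-15*1/16 - 1*(-½)) = -3 + (-15/16 + ½) = -3 - 7/16 = -55/16 ≈ -3.4375)
(-24 + (S/13 + (-2 - 1*11)/(-16)))*l = (-24 + (-19/13 + (-2 - 1*11)/(-16)))*(-55/16) = (-24 + (-19*1/13 + (-2 - 11)*(-1/16)))*(-55/16) = (-24 + (-19/13 - 13*(-1/16)))*(-55/16) = (-24 + (-19/13 + 13/16))*(-55/16) = (-24 - 135/208)*(-55/16) = -5127/208*(-55/16) = 281985/3328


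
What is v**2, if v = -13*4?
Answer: 2704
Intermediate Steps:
v = -52
v**2 = (-52)**2 = 2704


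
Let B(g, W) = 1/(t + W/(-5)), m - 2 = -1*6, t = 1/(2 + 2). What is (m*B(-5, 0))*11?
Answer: -176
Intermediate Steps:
t = 1/4 ≈ 0.25000
m = -4 (m = 2 - 1*6 = 2 - 6 = -4)
B(g, W) = 1/(1/4 - W/5) (B(g, W) = 1/(1/4 + W/(-5)) = 1/(1/4 + W*(-1/5)) = 1/(1/4 - W/5))
(m*B(-5, 0))*11 = -(-80)/(-5 + 4*0)*11 = -(-80)/(-5 + 0)*11 = -(-80)/(-5)*11 = -(-80)*(-1)/5*11 = -4*4*11 = -16*11 = -176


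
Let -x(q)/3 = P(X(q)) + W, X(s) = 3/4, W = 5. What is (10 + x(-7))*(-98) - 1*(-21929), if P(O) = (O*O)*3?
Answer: 183321/8 ≈ 22915.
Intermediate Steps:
X(s) = 3/4 (X(s) = 3*(1/4) = 3/4)
P(O) = 3*O**2 (P(O) = O**2*3 = 3*O**2)
x(q) = -321/16 (x(q) = -3*(3*(3/4)**2 + 5) = -3*(3*(9/16) + 5) = -3*(27/16 + 5) = -3*107/16 = -321/16)
(10 + x(-7))*(-98) - 1*(-21929) = (10 - 321/16)*(-98) - 1*(-21929) = -161/16*(-98) + 21929 = 7889/8 + 21929 = 183321/8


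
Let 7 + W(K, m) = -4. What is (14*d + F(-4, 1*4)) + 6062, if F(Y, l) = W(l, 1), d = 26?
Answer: 6415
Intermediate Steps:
W(K, m) = -11 (W(K, m) = -7 - 4 = -11)
F(Y, l) = -11
(14*d + F(-4, 1*4)) + 6062 = (14*26 - 11) + 6062 = (364 - 11) + 6062 = 353 + 6062 = 6415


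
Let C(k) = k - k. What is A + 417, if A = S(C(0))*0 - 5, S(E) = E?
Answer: 412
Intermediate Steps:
C(k) = 0
A = -5 (A = 0*0 - 5 = 0 - 5 = -5)
A + 417 = -5 + 417 = 412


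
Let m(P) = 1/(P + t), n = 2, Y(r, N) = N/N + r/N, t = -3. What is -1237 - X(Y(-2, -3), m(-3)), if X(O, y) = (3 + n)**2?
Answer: -1262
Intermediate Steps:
Y(r, N) = 1 + r/N
m(P) = 1/(-3 + P) (m(P) = 1/(P - 3) = 1/(-3 + P))
X(O, y) = 25 (X(O, y) = (3 + 2)**2 = 5**2 = 25)
-1237 - X(Y(-2, -3), m(-3)) = -1237 - 1*25 = -1237 - 25 = -1262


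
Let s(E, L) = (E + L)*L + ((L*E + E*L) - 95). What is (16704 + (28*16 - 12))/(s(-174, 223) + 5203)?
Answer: -17140/61569 ≈ -0.27839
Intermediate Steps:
s(E, L) = -95 + L*(E + L) + 2*E*L (s(E, L) = L*(E + L) + ((E*L + E*L) - 95) = L*(E + L) + (2*E*L - 95) = L*(E + L) + (-95 + 2*E*L) = -95 + L*(E + L) + 2*E*L)
(16704 + (28*16 - 12))/(s(-174, 223) + 5203) = (16704 + (28*16 - 12))/((-95 + 223² + 3*(-174)*223) + 5203) = (16704 + (448 - 12))/((-95 + 49729 - 116406) + 5203) = (16704 + 436)/(-66772 + 5203) = 17140/(-61569) = 17140*(-1/61569) = -17140/61569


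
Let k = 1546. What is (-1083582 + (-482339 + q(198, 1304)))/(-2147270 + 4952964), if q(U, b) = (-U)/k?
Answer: -605228516/1084400731 ≈ -0.55812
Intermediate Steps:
q(U, b) = -U/1546
(-1083582 + (-482339 + q(198, 1304)))/(-2147270 + 4952964) = (-1083582 + (-482339 - 1/1546*198))/(-2147270 + 4952964) = (-1083582 + (-482339 - 99/773))/2805694 = (-1083582 - 372848146/773)*(1/2805694) = -1210457032/773*1/2805694 = -605228516/1084400731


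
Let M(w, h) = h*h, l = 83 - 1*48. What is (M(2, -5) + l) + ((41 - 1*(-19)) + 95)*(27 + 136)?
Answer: 25325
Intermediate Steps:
l = 35 (l = 83 - 48 = 35)
M(w, h) = h**2
(M(2, -5) + l) + ((41 - 1*(-19)) + 95)*(27 + 136) = ((-5)**2 + 35) + ((41 - 1*(-19)) + 95)*(27 + 136) = (25 + 35) + ((41 + 19) + 95)*163 = 60 + (60 + 95)*163 = 60 + 155*163 = 60 + 25265 = 25325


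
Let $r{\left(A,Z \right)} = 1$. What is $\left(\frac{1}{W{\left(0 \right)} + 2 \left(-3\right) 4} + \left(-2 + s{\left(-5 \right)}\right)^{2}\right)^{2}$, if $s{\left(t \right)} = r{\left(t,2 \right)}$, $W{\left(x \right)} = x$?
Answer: $\frac{529}{576} \approx 0.9184$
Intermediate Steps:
$s{\left(t \right)} = 1$
$\left(\frac{1}{W{\left(0 \right)} + 2 \left(-3\right) 4} + \left(-2 + s{\left(-5 \right)}\right)^{2}\right)^{2} = \left(\frac{1}{0 + 2 \left(-3\right) 4} + \left(-2 + 1\right)^{2}\right)^{2} = \left(\frac{1}{0 - 24} + \left(-1\right)^{2}\right)^{2} = \left(\frac{1}{0 - 24} + 1\right)^{2} = \left(\frac{1}{-24} + 1\right)^{2} = \left(- \frac{1}{24} + 1\right)^{2} = \left(\frac{23}{24}\right)^{2} = \frac{529}{576}$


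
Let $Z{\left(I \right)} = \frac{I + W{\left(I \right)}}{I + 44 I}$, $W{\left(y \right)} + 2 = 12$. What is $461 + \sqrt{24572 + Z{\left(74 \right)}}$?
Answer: $461 + \frac{\sqrt{7568798070}}{555} \approx 617.75$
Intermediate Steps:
$W{\left(y \right)} = 10$ ($W{\left(y \right)} = -2 + 12 = 10$)
$Z{\left(I \right)} = \frac{10 + I}{45 I}$ ($Z{\left(I \right)} = \frac{I + 10}{I + 44 I} = \frac{10 + I}{45 I}$)
$461 + \sqrt{24572 + Z{\left(74 \right)}} = 461 + \sqrt{24572 + \frac{10 + 74}{45 \cdot 74}} = 461 + \sqrt{24572 + \frac{1}{45} \cdot \frac{1}{74} \cdot 84} = 461 + \sqrt{24572 + \frac{14}{555}} = 461 + \sqrt{\frac{13637474}{555}} = 461 + \frac{\sqrt{7568798070}}{555}$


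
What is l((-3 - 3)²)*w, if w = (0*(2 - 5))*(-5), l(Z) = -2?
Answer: 0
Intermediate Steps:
w = 0 (w = (0*(-3))*(-5) = 0*(-5) = 0)
l((-3 - 3)²)*w = -2*0 = 0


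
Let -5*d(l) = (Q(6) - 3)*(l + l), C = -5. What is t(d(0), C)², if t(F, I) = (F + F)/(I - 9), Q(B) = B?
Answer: 0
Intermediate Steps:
d(l) = -6*l/5 (d(l) = -(6 - 3)*(l + l)/5 = -3*2*l/5 = -6*l/5)
t(F, I) = 2*F/(-9 + I) (t(F, I) = (2*F)/(-9 + I) = 2*F/(-9 + I))
t(d(0), C)² = (2*(-6/5*0)/(-9 - 5))² = (2*0/(-14))² = (2*0*(-1/14))² = 0² = 0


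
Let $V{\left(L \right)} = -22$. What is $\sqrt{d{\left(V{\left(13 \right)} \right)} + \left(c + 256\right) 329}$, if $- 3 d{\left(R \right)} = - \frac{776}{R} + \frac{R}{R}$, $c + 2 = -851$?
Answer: $\frac{2 i \sqrt{5941859}}{11} \approx 443.2 i$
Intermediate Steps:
$c = -853$ ($c = -2 - 851 = -853$)
$d{\left(R \right)} = - \frac{1}{3} + \frac{776}{3 R}$ ($d{\left(R \right)} = - \frac{- \frac{776}{R} + \frac{R}{R}}{3} = - \frac{- \frac{776}{R} + 1}{3} = - \frac{1 - \frac{776}{R}}{3} = - \frac{1}{3} + \frac{776}{3 R}$)
$\sqrt{d{\left(V{\left(13 \right)} \right)} + \left(c + 256\right) 329} = \sqrt{\frac{776 - -22}{3 \left(-22\right)} + \left(-853 + 256\right) 329} = \sqrt{\frac{1}{3} \left(- \frac{1}{22}\right) \left(776 + 22\right) - 196413} = \sqrt{\frac{1}{3} \left(- \frac{1}{22}\right) 798 - 196413} = \sqrt{- \frac{133}{11} - 196413} = \sqrt{- \frac{2160676}{11}} = \frac{2 i \sqrt{5941859}}{11}$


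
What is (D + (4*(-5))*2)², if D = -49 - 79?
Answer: 28224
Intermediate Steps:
D = -128
(D + (4*(-5))*2)² = (-128 + (4*(-5))*2)² = (-128 - 20*2)² = (-128 - 40)² = (-168)² = 28224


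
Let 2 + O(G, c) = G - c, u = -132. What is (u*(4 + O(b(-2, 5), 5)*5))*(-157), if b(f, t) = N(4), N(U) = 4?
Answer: -227964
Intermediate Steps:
b(f, t) = 4
O(G, c) = -2 + G - c (O(G, c) = -2 + (G - c) = -2 + G - c)
(u*(4 + O(b(-2, 5), 5)*5))*(-157) = -132*(4 + (-2 + 4 - 1*5)*5)*(-157) = -132*(4 + (-2 + 4 - 5)*5)*(-157) = -132*(4 - 3*5)*(-157) = -132*(4 - 15)*(-157) = -132*(-11)*(-157) = 1452*(-157) = -227964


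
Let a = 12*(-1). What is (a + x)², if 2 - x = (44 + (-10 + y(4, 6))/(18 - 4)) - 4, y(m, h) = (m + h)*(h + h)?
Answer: 164025/49 ≈ 3347.4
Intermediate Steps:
y(m, h) = 2*h*(h + m) (y(m, h) = (h + m)*(2*h) = 2*h*(h + m))
a = -12
x = -321/7 (x = 2 - ((44 + (-10 + 2*6*(6 + 4))/(18 - 4)) - 4) = 2 - ((44 + (-10 + 2*6*10)/14) - 4) = 2 - ((44 + (-10 + 120)*(1/14)) - 4) = 2 - ((44 + 110*(1/14)) - 4) = 2 - ((44 + 55/7) - 4) = 2 - (363/7 - 4) = 2 - 1*335/7 = 2 - 335/7 = -321/7 ≈ -45.857)
(a + x)² = (-12 - 321/7)² = (-405/7)² = 164025/49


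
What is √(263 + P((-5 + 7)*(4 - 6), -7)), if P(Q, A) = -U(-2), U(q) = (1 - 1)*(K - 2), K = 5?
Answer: √263 ≈ 16.217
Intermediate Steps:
U(q) = 0 (U(q) = (1 - 1)*(5 - 2) = 0*3 = 0)
P(Q, A) = 0 (P(Q, A) = -1*0 = 0)
√(263 + P((-5 + 7)*(4 - 6), -7)) = √(263 + 0) = √263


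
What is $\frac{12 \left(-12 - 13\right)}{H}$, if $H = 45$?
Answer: $- \frac{20}{3} \approx -6.6667$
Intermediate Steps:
$\frac{12 \left(-12 - 13\right)}{H} = \frac{12 \left(-12 - 13\right)}{45} = 12 \left(-25\right) \frac{1}{45} = \left(-300\right) \frac{1}{45} = - \frac{20}{3}$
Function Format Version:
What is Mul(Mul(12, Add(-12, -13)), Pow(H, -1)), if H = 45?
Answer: Rational(-20, 3) ≈ -6.6667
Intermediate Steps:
Mul(Mul(12, Add(-12, -13)), Pow(H, -1)) = Mul(Mul(12, Add(-12, -13)), Pow(45, -1)) = Mul(Mul(12, -25), Rational(1, 45)) = Mul(-300, Rational(1, 45)) = Rational(-20, 3)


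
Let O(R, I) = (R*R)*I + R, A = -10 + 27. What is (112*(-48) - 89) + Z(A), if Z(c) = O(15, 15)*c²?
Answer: 974245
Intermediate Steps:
A = 17
O(R, I) = R + I*R² (O(R, I) = R²*I + R = I*R² + R = R + I*R²)
Z(c) = 3390*c² (Z(c) = (15*(1 + 15*15))*c² = (15*(1 + 225))*c² = (15*226)*c² = 3390*c²)
(112*(-48) - 89) + Z(A) = (112*(-48) - 89) + 3390*17² = (-5376 - 89) + 3390*289 = -5465 + 979710 = 974245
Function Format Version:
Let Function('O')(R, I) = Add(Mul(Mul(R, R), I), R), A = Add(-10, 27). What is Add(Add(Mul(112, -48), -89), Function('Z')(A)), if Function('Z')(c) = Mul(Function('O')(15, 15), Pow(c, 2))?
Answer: 974245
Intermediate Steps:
A = 17
Function('O')(R, I) = Add(R, Mul(I, Pow(R, 2))) (Function('O')(R, I) = Add(Mul(Pow(R, 2), I), R) = Add(Mul(I, Pow(R, 2)), R) = Add(R, Mul(I, Pow(R, 2))))
Function('Z')(c) = Mul(3390, Pow(c, 2)) (Function('Z')(c) = Mul(Mul(15, Add(1, Mul(15, 15))), Pow(c, 2)) = Mul(Mul(15, Add(1, 225)), Pow(c, 2)) = Mul(Mul(15, 226), Pow(c, 2)) = Mul(3390, Pow(c, 2)))
Add(Add(Mul(112, -48), -89), Function('Z')(A)) = Add(Add(Mul(112, -48), -89), Mul(3390, Pow(17, 2))) = Add(Add(-5376, -89), Mul(3390, 289)) = Add(-5465, 979710) = 974245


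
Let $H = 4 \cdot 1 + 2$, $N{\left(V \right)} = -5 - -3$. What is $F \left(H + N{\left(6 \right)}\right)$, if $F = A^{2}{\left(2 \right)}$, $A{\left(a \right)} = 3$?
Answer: $36$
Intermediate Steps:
$N{\left(V \right)} = -2$ ($N{\left(V \right)} = -5 + 3 = -2$)
$H = 6$ ($H = 4 + 2 = 6$)
$F = 9$ ($F = 3^{2} = 9$)
$F \left(H + N{\left(6 \right)}\right) = 9 \left(6 - 2\right) = 9 \cdot 4 = 36$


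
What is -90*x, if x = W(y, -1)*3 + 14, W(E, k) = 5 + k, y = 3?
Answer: -2340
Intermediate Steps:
x = 26 (x = (5 - 1)*3 + 14 = 4*3 + 14 = 12 + 14 = 26)
-90*x = -90*26 = -2340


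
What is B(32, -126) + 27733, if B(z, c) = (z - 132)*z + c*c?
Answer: 40409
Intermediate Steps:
B(z, c) = c² + z*(-132 + z) (B(z, c) = (-132 + z)*z + c² = z*(-132 + z) + c² = c² + z*(-132 + z))
B(32, -126) + 27733 = ((-126)² + 32² - 132*32) + 27733 = (15876 + 1024 - 4224) + 27733 = 12676 + 27733 = 40409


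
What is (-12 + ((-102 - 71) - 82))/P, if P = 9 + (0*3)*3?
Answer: -89/3 ≈ -29.667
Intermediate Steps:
P = 9 (P = 9 + 0*3 = 9 + 0 = 9)
(-12 + ((-102 - 71) - 82))/P = (-12 + ((-102 - 71) - 82))/9 = (-12 + (-173 - 82))/9 = (-12 - 255)/9 = (⅑)*(-267) = -89/3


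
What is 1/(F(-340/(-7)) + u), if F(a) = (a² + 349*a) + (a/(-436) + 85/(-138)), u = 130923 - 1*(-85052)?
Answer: 737058/173418606695 ≈ 4.2502e-6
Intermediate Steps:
u = 215975 (u = 130923 + 85052 = 215975)
F(a) = -85/138 + a² + 152163*a/436 (F(a) = (a² + 349*a) + (a*(-1/436) + 85*(-1/138)) = (a² + 349*a) + (-a/436 - 85/138) = (a² + 349*a) + (-85/138 - a/436) = -85/138 + a² + 152163*a/436)
1/(F(-340/(-7)) + u) = 1/((-85/138 + (-340/(-7))² + 152163*(-340/(-7))/436) + 215975) = 1/((-85/138 + (-340*(-⅐))² + 152163*(-340*(-⅐))/436) + 215975) = 1/((-85/138 + (340/7)² + (152163/436)*(340/7)) + 215975) = 1/((-85/138 + 115600/49 + 12933855/763) + 215975) = 1/(14232505145/737058 + 215975) = 1/(173418606695/737058) = 737058/173418606695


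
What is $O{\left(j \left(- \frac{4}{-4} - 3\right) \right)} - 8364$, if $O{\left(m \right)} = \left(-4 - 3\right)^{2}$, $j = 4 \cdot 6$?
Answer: $-8315$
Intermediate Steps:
$j = 24$
$O{\left(m \right)} = 49$ ($O{\left(m \right)} = \left(-7\right)^{2} = 49$)
$O{\left(j \left(- \frac{4}{-4} - 3\right) \right)} - 8364 = 49 - 8364 = -8315$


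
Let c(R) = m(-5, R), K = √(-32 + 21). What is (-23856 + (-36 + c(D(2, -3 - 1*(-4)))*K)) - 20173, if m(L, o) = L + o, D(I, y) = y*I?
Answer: -44065 - 3*I*√11 ≈ -44065.0 - 9.9499*I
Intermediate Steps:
D(I, y) = I*y
K = I*√11 (K = √(-11) = I*√11 ≈ 3.3166*I)
c(R) = -5 + R
(-23856 + (-36 + c(D(2, -3 - 1*(-4)))*K)) - 20173 = (-23856 + (-36 + (-5 + 2*(-3 - 1*(-4)))*(I*√11))) - 20173 = (-23856 + (-36 + (-5 + 2*(-3 + 4))*(I*√11))) - 20173 = (-23856 + (-36 + (-5 + 2*1)*(I*√11))) - 20173 = (-23856 + (-36 + (-5 + 2)*(I*√11))) - 20173 = (-23856 + (-36 - 3*I*√11)) - 20173 = (-23892 - 3*I*√11) - 20173 = -44065 - 3*I*√11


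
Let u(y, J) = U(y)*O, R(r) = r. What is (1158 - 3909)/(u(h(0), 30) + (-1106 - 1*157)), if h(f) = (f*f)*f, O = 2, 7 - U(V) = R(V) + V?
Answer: 2751/1249 ≈ 2.2026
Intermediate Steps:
U(V) = 7 - 2*V (U(V) = 7 - (V + V) = 7 - 2*V)
h(f) = f³ (h(f) = f²*f = f³)
u(y, J) = 14 - 4*y (u(y, J) = (7 - 2*y)*2 = 14 - 4*y)
(1158 - 3909)/(u(h(0), 30) + (-1106 - 1*157)) = (1158 - 3909)/((14 - 4*0³) + (-1106 - 1*157)) = -2751/((14 - 4*0) + (-1106 - 157)) = -2751/((14 + 0) - 1263) = -2751/(14 - 1263) = -2751/(-1249) = -2751*(-1/1249) = 2751/1249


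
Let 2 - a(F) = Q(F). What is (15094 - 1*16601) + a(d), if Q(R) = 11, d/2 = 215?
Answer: -1516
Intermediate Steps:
d = 430 (d = 2*215 = 430)
a(F) = -9 (a(F) = 2 - 1*11 = 2 - 11 = -9)
(15094 - 1*16601) + a(d) = (15094 - 1*16601) - 9 = (15094 - 16601) - 9 = -1507 - 9 = -1516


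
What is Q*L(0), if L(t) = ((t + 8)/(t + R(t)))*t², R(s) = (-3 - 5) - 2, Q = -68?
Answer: 0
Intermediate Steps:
R(s) = -10 (R(s) = -8 - 2 = -10)
L(t) = t²*(8 + t)/(-10 + t) (L(t) = ((t + 8)/(t - 10))*t² = ((8 + t)/(-10 + t))*t² = t²*(8 + t)/(-10 + t))
Q*L(0) = -68*0²*(8 + 0)/(-10 + 0) = -0*8/(-10) = -0*(-1)*8/10 = -68*0 = 0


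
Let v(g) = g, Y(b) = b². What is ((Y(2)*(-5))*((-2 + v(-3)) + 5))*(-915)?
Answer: 0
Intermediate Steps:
((Y(2)*(-5))*((-2 + v(-3)) + 5))*(-915) = ((2²*(-5))*((-2 - 3) + 5))*(-915) = ((4*(-5))*(-5 + 5))*(-915) = -20*0*(-915) = 0*(-915) = 0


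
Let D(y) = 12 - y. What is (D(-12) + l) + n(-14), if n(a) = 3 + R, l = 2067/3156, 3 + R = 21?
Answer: 48029/1052 ≈ 45.655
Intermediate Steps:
R = 18 (R = -3 + 21 = 18)
l = 689/1052 (l = 2067*(1/3156) = 689/1052 ≈ 0.65494)
n(a) = 21 (n(a) = 3 + 18 = 21)
(D(-12) + l) + n(-14) = ((12 - 1*(-12)) + 689/1052) + 21 = ((12 + 12) + 689/1052) + 21 = (24 + 689/1052) + 21 = 25937/1052 + 21 = 48029/1052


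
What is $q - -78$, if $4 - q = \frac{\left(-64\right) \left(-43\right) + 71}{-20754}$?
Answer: $\frac{568217}{6918} \approx 82.136$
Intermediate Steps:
$q = \frac{28613}{6918}$ ($q = 4 - \frac{\left(-64\right) \left(-43\right) + 71}{-20754} = 4 - \left(2752 + 71\right) \left(- \frac{1}{20754}\right) = 4 - 2823 \left(- \frac{1}{20754}\right) = 4 - - \frac{941}{6918} = 4 + \frac{941}{6918} = \frac{28613}{6918} \approx 4.136$)
$q - -78 = \frac{28613}{6918} - -78 = \frac{28613}{6918} + 78 = \frac{568217}{6918}$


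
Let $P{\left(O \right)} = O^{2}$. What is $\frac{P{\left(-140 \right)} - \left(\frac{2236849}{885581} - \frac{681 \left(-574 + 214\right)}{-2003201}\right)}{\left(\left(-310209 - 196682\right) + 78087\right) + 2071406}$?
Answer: $\frac{34766072448591911}{2913970600970760162} \approx 0.011931$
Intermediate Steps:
$\frac{P{\left(-140 \right)} - \left(\frac{2236849}{885581} - \frac{681 \left(-574 + 214\right)}{-2003201}\right)}{\left(\left(-310209 - 196682\right) + 78087\right) + 2071406} = \frac{\left(-140\right)^{2} - \left(\frac{2236849}{885581} - \frac{681 \left(-574 + 214\right)}{-2003201}\right)}{\left(\left(-310209 - 196682\right) + 78087\right) + 2071406} = \frac{19600 - \left(\frac{2236849}{885581} - 681 \left(-360\right) \left(- \frac{1}{2003201}\right)\right)}{\left(-506891 + 78087\right) + 2071406} = \frac{19600 - \frac{4263749115689}{1773996744781}}{-428804 + 2071406} = \frac{19600 + \left(- \frac{2236849}{885581} + \frac{245160}{2003201}\right)}{1642602} = \left(19600 - \frac{4263749115689}{1773996744781}\right) \frac{1}{1642602} = \frac{34766072448591911}{1773996744781} \cdot \frac{1}{1642602} = \frac{34766072448591911}{2913970600970760162}$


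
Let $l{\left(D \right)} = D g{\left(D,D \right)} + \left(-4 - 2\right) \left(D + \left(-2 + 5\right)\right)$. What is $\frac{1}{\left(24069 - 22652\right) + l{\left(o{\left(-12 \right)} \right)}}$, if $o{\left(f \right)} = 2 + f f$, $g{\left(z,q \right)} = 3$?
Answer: $\frac{1}{961} \approx 0.0010406$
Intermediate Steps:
$o{\left(f \right)} = 2 + f^{2}$
$l{\left(D \right)} = -18 - 3 D$ ($l{\left(D \right)} = D 3 + \left(-4 - 2\right) \left(D + \left(-2 + 5\right)\right) = 3 D - 6 \left(D + 3\right) = 3 D - 6 \left(3 + D\right) = 3 D - \left(18 + 6 D\right) = -18 - 3 D$)
$\frac{1}{\left(24069 - 22652\right) + l{\left(o{\left(-12 \right)} \right)}} = \frac{1}{\left(24069 - 22652\right) - \left(18 + 3 \left(2 + \left(-12\right)^{2}\right)\right)} = \frac{1}{1417 - \left(18 + 3 \left(2 + 144\right)\right)} = \frac{1}{1417 - 456} = \frac{1}{961}$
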